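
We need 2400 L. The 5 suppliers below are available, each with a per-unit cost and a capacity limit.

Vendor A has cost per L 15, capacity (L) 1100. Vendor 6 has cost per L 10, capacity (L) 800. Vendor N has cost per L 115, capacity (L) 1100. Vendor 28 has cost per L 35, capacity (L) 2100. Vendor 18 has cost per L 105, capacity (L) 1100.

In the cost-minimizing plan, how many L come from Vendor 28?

500

Fill from the cheapest supplier first.
Take 800 from Vendor 6 at 10 → need 1600 more.
Vendor A at 15: take all 1100 L → 500 still needed.
Vendor 28 (35): take the remaining 500 → done.
Vendor 18, Vendor N: unused.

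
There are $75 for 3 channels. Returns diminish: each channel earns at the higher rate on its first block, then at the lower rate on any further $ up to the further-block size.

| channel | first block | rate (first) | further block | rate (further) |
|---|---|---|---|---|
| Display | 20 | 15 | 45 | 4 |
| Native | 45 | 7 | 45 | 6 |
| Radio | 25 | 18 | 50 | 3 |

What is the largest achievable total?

Rank every tier by rate: Radio/tier1 18 > Display/tier1 15 > Native/tier1 7 > Native/tier2 6 > Display/tier2 4 > Radio/tier2 3.
Fill Radio tier1 block (25 at 18) → 50 left.
Display/tier1 (15): +20 → 30 left.
30 remain; put them into Native tier1 at 7.
Total = 18×25 + 15×20 + 7×30 = 960.

960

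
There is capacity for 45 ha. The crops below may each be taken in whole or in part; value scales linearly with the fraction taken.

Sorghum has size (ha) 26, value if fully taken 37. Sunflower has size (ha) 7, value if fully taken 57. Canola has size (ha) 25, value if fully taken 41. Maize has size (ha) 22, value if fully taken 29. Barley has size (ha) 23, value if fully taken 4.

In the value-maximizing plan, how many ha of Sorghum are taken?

13

Best value per unit of size first: Sunflower 57/7≈8.14, Canola 41/25≈1.64, Sorghum 37/26≈1.42, Maize 29/22≈1.32, Barley 4/23≈0.174.
Take all of Sunflower (7 ha, value 57) ; 38 ha left.
All 25 ha of Canola fit (value 41) ; 13 remain.
Only 13 ha remain; take 13/26 of Sorghum for value 37×13/26 = 18.5.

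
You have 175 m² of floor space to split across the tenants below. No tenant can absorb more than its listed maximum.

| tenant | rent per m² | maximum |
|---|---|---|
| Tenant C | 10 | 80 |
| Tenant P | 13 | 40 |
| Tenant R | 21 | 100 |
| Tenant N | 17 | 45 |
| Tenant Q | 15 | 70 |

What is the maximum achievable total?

3315

Order the tenants by rent per m²: Tenant R 21 > Tenant N 17 > Tenant Q 15 > Tenant P 13 > Tenant C 10.
Tenant R: +100 to 100 (cap) ; 75 left.
Tenant N takes 45 to reach its cap of 45 ; 30 left.
Tenant Q has room for 70 but only 30 remain, so it gets 30.
Total = 21×100 + 17×45 + 15×30 = 3315.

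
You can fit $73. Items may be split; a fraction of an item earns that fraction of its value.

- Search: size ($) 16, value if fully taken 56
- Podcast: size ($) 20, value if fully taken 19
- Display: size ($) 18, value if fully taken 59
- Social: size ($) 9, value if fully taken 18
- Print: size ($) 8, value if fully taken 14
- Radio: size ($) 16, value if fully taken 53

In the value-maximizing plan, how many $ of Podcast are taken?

6

Rank by value-to-size ratio: Search 56/16≈3.5, Radio 53/16≈3.31, Display 59/18≈3.28, Social 18/9≈2, Print 14/8≈1.75, Podcast 19/20≈0.95.
All 16 $ of Search fit (value 56) — 57 remain.
Radio: take in full, 16 $ for value 53 — 41 left.
All 18 $ of Display fit (value 59) — 23 remain.
Take all of Social (9 $, value 18) — 14 $ left.
All 8 $ of Print fit (value 14) — 6 remain.
Fill the last 6 $ with part of Podcast: 6/20 of it earns 5.7.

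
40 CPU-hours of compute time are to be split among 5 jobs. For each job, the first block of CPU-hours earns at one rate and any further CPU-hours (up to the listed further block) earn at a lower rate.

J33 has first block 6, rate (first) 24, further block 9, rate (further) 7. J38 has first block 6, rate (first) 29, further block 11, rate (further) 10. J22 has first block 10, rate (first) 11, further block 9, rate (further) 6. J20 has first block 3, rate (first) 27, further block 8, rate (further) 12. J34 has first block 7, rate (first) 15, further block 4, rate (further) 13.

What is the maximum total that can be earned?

718

Order all 10 blocks by rate: J38/first 29 > J20/first 27 > J33/first 24 > J34/first 15 > J34/second 13 > J20/second 12 > J22/first 11 > J38/second 10 > J33/second 7 > J22/second 6.
Fill J38 first block (6 at 29) — 34 left.
Fill J20 first block (3 at 27) — 31 left.
J33 first at 24: fill all 6 — 25 left.
J34 first at 15: fill all 7 — 18 left.
Fill J34 second block (4 at 13) — 14 left.
J20/second (12): +8 — 6 left.
J22 first at 11: only 6 left, fill 6.
Total = 29×6 + 27×3 + 24×6 + 15×7 + 13×4 + 12×8 + 11×6 = 718.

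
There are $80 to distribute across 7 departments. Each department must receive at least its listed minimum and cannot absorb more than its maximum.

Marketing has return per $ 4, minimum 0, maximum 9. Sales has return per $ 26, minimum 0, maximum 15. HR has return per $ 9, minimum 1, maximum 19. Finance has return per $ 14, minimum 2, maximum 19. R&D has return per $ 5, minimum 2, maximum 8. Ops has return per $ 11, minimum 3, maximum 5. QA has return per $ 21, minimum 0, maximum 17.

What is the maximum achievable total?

1264

Meeting every minimum uses 0+0+1+2+2+3+0 = 8 $, leaving 72.
Rank by return per $: Sales 26 > QA 21 > Finance 14 > Ops 11 > HR 9 > R&D 5 > Marketing 4.
Sales: +15 to 15 (cap) ; 57 left.
Give QA 17 more to hit its cap of 17 ; 40 left.
Finance: +17 to 19 (cap) ; 23 left.
Ops: +2 to 5 (cap) ; 21 left.
Give HR 18 more to hit its cap of 19 ; 3 left.
Only 3 left; R&D takes them to reach 5.
Total = 26×15 + 9×19 + 14×19 + 5×5 + 11×5 + 21×17 = 1264.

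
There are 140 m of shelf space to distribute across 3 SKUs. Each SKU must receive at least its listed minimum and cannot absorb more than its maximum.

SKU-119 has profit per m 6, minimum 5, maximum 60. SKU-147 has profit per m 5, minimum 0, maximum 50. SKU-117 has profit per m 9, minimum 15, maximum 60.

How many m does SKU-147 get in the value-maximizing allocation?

20

Meeting every minimum uses 5+0+15 = 20 m, leaving 120.
Highest profit per m first: SKU-117 9 > SKU-119 6 > SKU-147 5.
Give SKU-117 45 more to hit its cap of 60 ; 75 left.
SKU-119: +55 to 60 (cap) ; 20 left.
SKU-147 has room for 50 more but only 20 remain, so it gets 20.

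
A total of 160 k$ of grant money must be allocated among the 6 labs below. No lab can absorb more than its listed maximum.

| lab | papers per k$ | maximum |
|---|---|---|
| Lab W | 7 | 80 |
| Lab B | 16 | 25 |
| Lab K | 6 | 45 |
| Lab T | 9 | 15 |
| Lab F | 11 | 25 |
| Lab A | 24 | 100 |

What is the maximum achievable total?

3165

Highest papers per k$ first: Lab A 24 > Lab B 16 > Lab F 11 > Lab T 9 > Lab W 7 > Lab K 6.
Lab A: +100 to 100 (cap) ; 60 left.
Give Lab B 25 to hit its cap of 25 ; 35 left.
Lab F takes 25 to reach its cap of 25 ; 10 left.
Only 10 left; Lab T takes them to reach 10.
Total = 16×25 + 9×10 + 11×25 + 24×100 = 3165.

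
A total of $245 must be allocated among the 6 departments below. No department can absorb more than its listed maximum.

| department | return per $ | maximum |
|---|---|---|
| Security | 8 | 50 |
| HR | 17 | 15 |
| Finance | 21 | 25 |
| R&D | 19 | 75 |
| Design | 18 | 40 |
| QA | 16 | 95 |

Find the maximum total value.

Order the departments by return per $: Finance 21 > R&D 19 > Design 18 > HR 17 > QA 16 > Security 8.
Give Finance 25 to hit its cap of 25 — 220 left.
R&D: +75 to 75 (cap) — 145 left.
Design takes 40 to reach its cap of 40 — 105 left.
Give HR 15 to hit its cap of 15 — 90 left.
QA has room for 95 but only 90 remain, so it gets 90.
Total = 17×15 + 21×25 + 19×75 + 18×40 + 16×90 = 4365.

4365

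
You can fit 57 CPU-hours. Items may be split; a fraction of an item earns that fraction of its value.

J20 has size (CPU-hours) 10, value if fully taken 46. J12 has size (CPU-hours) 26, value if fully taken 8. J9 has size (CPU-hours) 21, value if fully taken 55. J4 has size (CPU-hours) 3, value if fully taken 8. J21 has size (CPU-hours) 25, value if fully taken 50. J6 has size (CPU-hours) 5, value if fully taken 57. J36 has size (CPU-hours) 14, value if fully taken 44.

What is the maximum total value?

Sort by value density: J6 57/5≈11.4, J20 46/10≈4.6, J36 44/14≈3.14, J4 8/3≈2.67, J9 55/21≈2.62, J21 50/25≈2, J12 8/26≈0.308.
Take all of J6 (5 CPU-hours, value 57) — 52 CPU-hours left.
All 10 CPU-hours of J20 fit (value 46) — 42 remain.
J36: take in full, 14 CPU-hours for value 44 — 28 left.
All 3 CPU-hours of J4 fit (value 8) — 25 remain.
J9: take in full, 21 CPU-hours for value 55 — 4 left.
4 CPU-hours left: a 4/25 share of J21 gives 50×4/25 = 8.
Total value = 218.

218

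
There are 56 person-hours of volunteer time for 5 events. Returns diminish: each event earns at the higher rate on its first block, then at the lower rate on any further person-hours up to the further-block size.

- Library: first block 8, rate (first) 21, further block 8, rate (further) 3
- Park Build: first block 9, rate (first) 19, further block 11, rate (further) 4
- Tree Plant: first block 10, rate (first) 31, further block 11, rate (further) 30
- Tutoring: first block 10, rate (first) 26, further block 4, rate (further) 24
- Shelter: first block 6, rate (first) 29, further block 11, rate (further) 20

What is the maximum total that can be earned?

1478

Rank every tier by rate: Tree Plant/tier1 31 > Tree Plant/tier2 30 > Shelter/tier1 29 > Tutoring/tier1 26 > Tutoring/tier2 24 > Library/tier1 21 > Shelter/tier2 20 > Park Build/tier1 19 > Park Build/tier2 4 > Library/tier2 3.
Tree Plant/tier1 (31): +10 → 46 left.
Tree Plant/tier2 (30): +11 → 35 left.
Fill Shelter tier1 block (6 at 29) → 29 left.
Tutoring tier1 at 26: fill all 10 → 19 left.
Tutoring/tier2 (24): +4 → 15 left.
Library tier1 at 21: fill all 8 → 7 left.
Shelter tier2 at 20: only 7 left, fill 7.
Total = 31×10 + 30×11 + 29×6 + 26×10 + 24×4 + 21×8 + 20×7 = 1478.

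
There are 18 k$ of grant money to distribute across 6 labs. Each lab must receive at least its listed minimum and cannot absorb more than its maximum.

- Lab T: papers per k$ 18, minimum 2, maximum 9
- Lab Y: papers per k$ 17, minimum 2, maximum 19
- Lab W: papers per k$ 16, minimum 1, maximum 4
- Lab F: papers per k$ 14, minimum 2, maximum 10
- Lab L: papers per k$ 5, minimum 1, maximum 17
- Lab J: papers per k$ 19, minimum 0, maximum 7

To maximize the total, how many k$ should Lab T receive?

5

Meeting every minimum uses 2+2+1+2+1+0 = 8 k$, leaving 10.
Rank by papers per k$: Lab J 19 > Lab T 18 > Lab Y 17 > Lab W 16 > Lab F 14 > Lab L 5.
Lab J takes 7 more to reach its cap of 7 ; 3 left.
Lab T has room for 7 more but only 3 remain, so it gets 5.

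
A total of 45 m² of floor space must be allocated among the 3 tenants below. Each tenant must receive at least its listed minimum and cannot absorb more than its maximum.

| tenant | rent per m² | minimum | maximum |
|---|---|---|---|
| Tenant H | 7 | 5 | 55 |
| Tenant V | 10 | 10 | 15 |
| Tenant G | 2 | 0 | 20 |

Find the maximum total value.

360

Meeting every minimum uses 5+10+0 = 15 m², leaving 30.
Highest rent per m² first: Tenant V 10 > Tenant H 7 > Tenant G 2.
Tenant V takes 5 more to reach its cap of 15 — 25 left.
Tenant H has room for 50 more but only 25 remain, so it gets 30.
Total = 7×30 + 10×15 = 360.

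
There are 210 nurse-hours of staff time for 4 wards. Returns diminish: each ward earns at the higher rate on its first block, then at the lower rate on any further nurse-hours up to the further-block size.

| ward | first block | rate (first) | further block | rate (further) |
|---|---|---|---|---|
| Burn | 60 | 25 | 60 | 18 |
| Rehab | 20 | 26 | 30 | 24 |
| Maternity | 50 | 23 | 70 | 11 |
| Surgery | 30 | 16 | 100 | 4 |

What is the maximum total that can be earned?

Treat each block as its own option and order by rate: Rehab/tier1 26 > Burn/tier1 25 > Rehab/tier2 24 > Maternity/tier1 23 > Burn/tier2 18 > Surgery/tier1 16 > Maternity/tier2 11 > Surgery/tier2 4.
Fill Rehab tier1 block (20 at 26) → 190 left.
Burn tier1 at 25: fill all 60 → 130 left.
Fill Rehab tier2 block (30 at 24) → 100 left.
Fill Maternity tier1 block (50 at 23) → 50 left.
Burn tier2 at 18: only 50 left, fill 50.
Total = 26×20 + 25×60 + 24×30 + 23×50 + 18×50 = 4790.

4790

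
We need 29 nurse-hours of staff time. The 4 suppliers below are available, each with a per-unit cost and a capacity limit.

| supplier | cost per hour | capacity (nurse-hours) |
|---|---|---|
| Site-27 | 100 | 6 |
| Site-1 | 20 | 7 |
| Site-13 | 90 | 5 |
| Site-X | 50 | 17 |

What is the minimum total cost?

1440

Cheapest first:
Site-1 (20): use full 7 → 22 nurse-hours to go.
Site-X (50): use full 17 → 5 nurse-hours to go.
Take 5 from Site-13 at 90 → need 0 more.
Site-27: unused.
Cost = 7×20 + 17×50 + 5×90 = 1440.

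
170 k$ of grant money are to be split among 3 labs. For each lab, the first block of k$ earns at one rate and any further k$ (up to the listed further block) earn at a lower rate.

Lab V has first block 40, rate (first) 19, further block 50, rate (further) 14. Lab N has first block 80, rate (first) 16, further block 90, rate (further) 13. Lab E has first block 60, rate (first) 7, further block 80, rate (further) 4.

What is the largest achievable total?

Order all 6 blocks by rate: Lab V/T1 19 > Lab N/T1 16 > Lab V/T2 14 > Lab N/T2 13 > Lab E/T1 7 > Lab E/T2 4.
Lab V T1 at 19: fill all 40 ; 130 left.
Lab N/T1 (16): +80 ; 50 left.
Lab V/T2 (14): +50 ; 0 left.
Total = 19×40 + 16×80 + 14×50 = 2740.

2740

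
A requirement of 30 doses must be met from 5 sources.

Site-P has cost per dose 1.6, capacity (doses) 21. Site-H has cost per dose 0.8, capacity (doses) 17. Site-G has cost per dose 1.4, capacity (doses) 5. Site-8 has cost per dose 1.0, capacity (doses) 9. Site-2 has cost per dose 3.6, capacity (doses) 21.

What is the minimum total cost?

Fill from the cheapest source first.
Site-H (0.8): use full 17 → 13 doses to go.
Site-8 (1.0): use full 9 → 4 doses to go.
Site-G at 1.4: take 4 of its 5 → requirement met.
Site-P, Site-2: unused.
Cost = 17×0.8 + 9×1.0 + 4×1.4 = 28.2.

28.2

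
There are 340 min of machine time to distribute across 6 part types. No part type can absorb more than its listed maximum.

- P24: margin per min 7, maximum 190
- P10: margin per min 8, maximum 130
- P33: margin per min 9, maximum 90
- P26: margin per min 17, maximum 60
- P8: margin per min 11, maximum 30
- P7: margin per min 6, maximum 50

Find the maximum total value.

Highest margin per min first: P26 17 > P8 11 > P33 9 > P10 8 > P24 7 > P7 6.
P26 takes 60 to reach its cap of 60 — 280 left.
P8: +30 to 30 (cap) — 250 left.
P33 takes 90 to reach its cap of 90 — 160 left.
Give P10 130 to hit its cap of 130 — 30 left.
P24 has room for 190 but only 30 remain, so it gets 30.
Total = 7×30 + 8×130 + 9×90 + 17×60 + 11×30 = 3410.

3410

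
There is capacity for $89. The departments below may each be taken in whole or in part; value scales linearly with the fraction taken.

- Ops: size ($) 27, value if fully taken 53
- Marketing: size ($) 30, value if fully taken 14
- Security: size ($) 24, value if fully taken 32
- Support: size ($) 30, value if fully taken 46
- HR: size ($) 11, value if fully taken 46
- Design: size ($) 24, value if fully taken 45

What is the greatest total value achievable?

Best value per unit of size first: HR 46/11≈4.18, Ops 53/27≈1.96, Design 45/24≈1.88, Support 46/30≈1.53, Security 32/24≈1.33, Marketing 14/30≈0.467.
All 11 $ of HR fit (value 46) → 78 remain.
Take all of Ops (27 $, value 53) → 51 $ left.
All 24 $ of Design fit (value 45) → 27 remain.
Only 27 $ remain; take 27/30 of Support for value 46×27/30 = 41.4.
Total value = 185.4.

185.4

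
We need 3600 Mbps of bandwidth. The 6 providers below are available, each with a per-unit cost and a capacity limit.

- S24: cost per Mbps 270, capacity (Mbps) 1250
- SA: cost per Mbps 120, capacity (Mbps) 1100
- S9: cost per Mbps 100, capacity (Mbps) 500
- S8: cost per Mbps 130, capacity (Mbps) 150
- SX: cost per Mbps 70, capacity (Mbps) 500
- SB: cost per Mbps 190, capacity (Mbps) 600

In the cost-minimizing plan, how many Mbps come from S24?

750

Cheapest first:
SX (70): use full 500 → 3100 Mbps to go.
S9 at 100: take all 500 Mbps → 2600 still needed.
SA (120): use full 1100 → 1500 Mbps to go.
Take 150 from S8 at 130 → need 1350 more.
SB at 190: take all 600 Mbps → 750 still needed.
Take 750 from S24 at 270 to finish.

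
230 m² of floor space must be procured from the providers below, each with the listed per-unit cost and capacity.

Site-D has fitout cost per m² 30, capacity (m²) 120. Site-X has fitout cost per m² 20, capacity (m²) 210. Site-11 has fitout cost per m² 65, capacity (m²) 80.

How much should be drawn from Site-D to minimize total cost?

20

Cheapest first:
Site-X at 20: take all 210 m² ; 20 still needed.
Take 20 from Site-D at 30 to finish.
Site-11: unused.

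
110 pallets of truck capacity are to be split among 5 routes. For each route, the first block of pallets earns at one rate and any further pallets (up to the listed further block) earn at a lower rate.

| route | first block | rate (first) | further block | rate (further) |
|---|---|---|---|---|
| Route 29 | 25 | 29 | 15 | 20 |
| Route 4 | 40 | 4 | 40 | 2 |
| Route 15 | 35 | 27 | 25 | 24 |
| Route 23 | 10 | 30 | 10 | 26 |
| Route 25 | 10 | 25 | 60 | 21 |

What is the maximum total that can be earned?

Order all 10 blocks by rate: Route 23/tier1 30 > Route 29/tier1 29 > Route 15/tier1 27 > Route 23/tier2 26 > Route 25/tier1 25 > Route 15/tier2 24 > Route 25/tier2 21 > Route 29/tier2 20 > Route 4/tier1 4 > Route 4/tier2 2.
Route 23 tier1 at 30: fill all 10 — 100 left.
Route 29/tier1 (29): +25 — 75 left.
Route 15 tier1 at 27: fill all 35 — 40 left.
Route 23/tier2 (26): +10 — 30 left.
Route 25 tier1 at 25: fill all 10 — 20 left.
Route 15/tier2: +20 of 25 at 24; pool empty.
Total = 30×10 + 29×25 + 27×35 + 26×10 + 25×10 + 24×20 = 2960.

2960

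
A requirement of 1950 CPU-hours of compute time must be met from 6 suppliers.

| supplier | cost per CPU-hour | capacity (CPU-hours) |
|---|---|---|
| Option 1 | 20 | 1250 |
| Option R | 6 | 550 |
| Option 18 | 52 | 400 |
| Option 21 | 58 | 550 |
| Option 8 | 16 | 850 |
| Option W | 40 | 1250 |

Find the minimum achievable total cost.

27900

Use suppliers in increasing cost order.
Option R (6): use full 550 ; 1400 CPU-hours to go.
Option 8 (16): use full 850 ; 550 CPU-hours to go.
Take 550 from Option 1 at 20 to finish.
Option W, Option 18, Option 21: unused.
Cost = 550×6 + 850×16 + 550×20 = 27900.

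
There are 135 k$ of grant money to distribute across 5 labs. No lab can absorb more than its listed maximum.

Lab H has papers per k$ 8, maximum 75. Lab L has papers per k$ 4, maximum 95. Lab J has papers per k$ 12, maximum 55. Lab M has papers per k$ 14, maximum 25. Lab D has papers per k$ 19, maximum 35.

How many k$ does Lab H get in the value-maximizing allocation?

Rank by papers per k$: Lab D 19 > Lab M 14 > Lab J 12 > Lab H 8 > Lab L 4.
Lab D: +35 to 35 (cap) — 100 left.
Give Lab M 25 to hit its cap of 25 — 75 left.
Lab J takes 55 to reach its cap of 55 — 20 left.
Lab H has room for 75 but only 20 remain, so it gets 20.

20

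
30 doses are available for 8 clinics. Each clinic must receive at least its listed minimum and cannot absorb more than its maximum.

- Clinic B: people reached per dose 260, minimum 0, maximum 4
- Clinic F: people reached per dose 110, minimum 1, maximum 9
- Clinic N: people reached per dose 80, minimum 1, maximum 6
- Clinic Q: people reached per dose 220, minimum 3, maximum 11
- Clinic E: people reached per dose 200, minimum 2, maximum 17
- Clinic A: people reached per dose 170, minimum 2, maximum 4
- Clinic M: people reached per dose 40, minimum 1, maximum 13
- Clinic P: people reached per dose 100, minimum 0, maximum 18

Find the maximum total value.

6030

Meeting every minimum uses 0+1+1+3+2+2+1+0 = 10 doses, leaving 20.
Rank by people reached per dose: Clinic B 260 > Clinic Q 220 > Clinic E 200 > Clinic A 170 > Clinic F 110 > Clinic P 100 > Clinic N 80 > Clinic M 40.
Give Clinic B 4 more to hit its cap of 4 → 16 left.
Clinic Q: +8 to 11 (cap) → 8 left.
Only 8 left; Clinic E takes them to reach 10.
Total = 260×4 + 110×1 + 80×1 + 220×11 + 200×10 + 170×2 + 40×1 = 6030.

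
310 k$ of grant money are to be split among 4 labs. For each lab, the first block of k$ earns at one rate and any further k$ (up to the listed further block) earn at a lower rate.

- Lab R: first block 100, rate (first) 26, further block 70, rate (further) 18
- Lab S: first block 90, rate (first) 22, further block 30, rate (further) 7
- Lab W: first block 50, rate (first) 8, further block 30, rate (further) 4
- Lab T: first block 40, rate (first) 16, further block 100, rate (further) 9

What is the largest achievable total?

6570

Treat each block as its own option and order by rate: Lab R/tier1 26 > Lab S/tier1 22 > Lab R/tier2 18 > Lab T/tier1 16 > Lab T/tier2 9 > Lab W/tier1 8 > Lab S/tier2 7 > Lab W/tier2 4.
Lab R tier1 at 26: fill all 100 → 210 left.
Lab S tier1 at 22: fill all 90 → 120 left.
Lab R tier2 at 18: fill all 70 → 50 left.
Fill Lab T tier1 block (40 at 16) → 10 left.
10 remain; put them into Lab T tier2 at 9.
Total = 26×100 + 22×90 + 18×70 + 16×40 + 9×10 = 6570.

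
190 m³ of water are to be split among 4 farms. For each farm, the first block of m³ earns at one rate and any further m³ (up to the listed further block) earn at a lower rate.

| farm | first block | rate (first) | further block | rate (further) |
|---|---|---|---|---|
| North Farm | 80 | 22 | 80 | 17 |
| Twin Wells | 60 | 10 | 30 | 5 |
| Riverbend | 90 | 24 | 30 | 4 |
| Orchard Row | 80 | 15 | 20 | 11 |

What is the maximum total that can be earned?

Order all 8 blocks by rate: Riverbend/first 24 > North Farm/first 22 > North Farm/second 17 > Orchard Row/first 15 > Orchard Row/second 11 > Twin Wells/first 10 > Twin Wells/second 5 > Riverbend/second 4.
Riverbend first at 24: fill all 90 → 100 left.
North Farm first at 22: fill all 80 → 20 left.
North Farm second at 17: only 20 left, fill 20.
Total = 24×90 + 22×80 + 17×20 = 4260.

4260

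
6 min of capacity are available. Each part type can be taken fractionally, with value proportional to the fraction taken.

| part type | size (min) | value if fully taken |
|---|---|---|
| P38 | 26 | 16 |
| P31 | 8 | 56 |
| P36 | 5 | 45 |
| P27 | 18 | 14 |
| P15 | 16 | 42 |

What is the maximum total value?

Rank by value-to-size ratio: P36 45/5≈9, P31 56/8≈7, P15 42/16≈2.62, P27 14/18≈0.778, P38 16/26≈0.615.
P36: take in full, 5 min for value 45 ; 1 left.
1 min left: a 1/8 share of P31 gives 56×1/8 = 7.
Total value = 52.

52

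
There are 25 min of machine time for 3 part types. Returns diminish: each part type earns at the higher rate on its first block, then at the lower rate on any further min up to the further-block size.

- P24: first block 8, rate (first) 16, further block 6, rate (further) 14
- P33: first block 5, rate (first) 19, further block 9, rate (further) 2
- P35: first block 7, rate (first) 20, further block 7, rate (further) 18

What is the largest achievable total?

Treat each block as its own option and order by rate: P35/first 20 > P33/first 19 > P35/second 18 > P24/first 16 > P24/second 14 > P33/second 2.
P35/first (20): +7 → 18 left.
P33/first (19): +5 → 13 left.
P35 second at 18: fill all 7 → 6 left.
6 remain; put them into P24 first at 16.
Total = 20×7 + 19×5 + 18×7 + 16×6 = 457.

457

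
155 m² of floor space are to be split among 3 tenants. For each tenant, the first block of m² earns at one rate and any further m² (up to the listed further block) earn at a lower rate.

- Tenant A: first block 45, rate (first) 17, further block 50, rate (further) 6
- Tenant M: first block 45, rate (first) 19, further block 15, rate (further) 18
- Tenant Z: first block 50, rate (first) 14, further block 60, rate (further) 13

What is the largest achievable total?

2590

Order all 6 blocks by rate: Tenant M/first 19 > Tenant M/second 18 > Tenant A/first 17 > Tenant Z/first 14 > Tenant Z/second 13 > Tenant A/second 6.
Tenant M/first (19): +45 — 110 left.
Tenant M second at 18: fill all 15 — 95 left.
Tenant A/first (17): +45 — 50 left.
Tenant Z/first (14): +50 — 0 left.
Total = 19×45 + 18×15 + 17×45 + 14×50 = 2590.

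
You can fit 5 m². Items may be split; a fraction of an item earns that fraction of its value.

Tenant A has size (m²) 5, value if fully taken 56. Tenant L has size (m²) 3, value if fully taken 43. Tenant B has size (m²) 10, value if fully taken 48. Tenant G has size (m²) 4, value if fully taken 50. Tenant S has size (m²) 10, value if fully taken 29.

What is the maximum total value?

68

Rank by value-to-size ratio: Tenant L 43/3≈14.3, Tenant G 50/4≈12.5, Tenant A 56/5≈11.2, Tenant B 48/10≈4.8, Tenant S 29/10≈2.9.
Tenant L: take in full, 3 m² for value 43 — 2 left.
Only 2 m² remain; take 2/4 of Tenant G for value 50×2/4 = 25.
Total value = 68.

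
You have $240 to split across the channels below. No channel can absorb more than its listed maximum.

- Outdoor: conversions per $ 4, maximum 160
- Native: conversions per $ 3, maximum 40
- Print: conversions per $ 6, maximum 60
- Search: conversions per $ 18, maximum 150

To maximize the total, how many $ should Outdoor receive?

Highest conversions per $ first: Search 18 > Print 6 > Outdoor 4 > Native 3.
Give Search 150 to hit its cap of 150 — 90 left.
Give Print 60 to hit its cap of 60 — 30 left.
Outdoor: +30 (room for 160) → 30. Pool exhausted.

30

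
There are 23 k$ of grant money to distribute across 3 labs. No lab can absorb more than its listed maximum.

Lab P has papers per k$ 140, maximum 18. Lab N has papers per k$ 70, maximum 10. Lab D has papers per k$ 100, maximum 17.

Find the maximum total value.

Highest papers per k$ first: Lab P 140 > Lab D 100 > Lab N 70.
Lab P takes 18 to reach its cap of 18 — 5 left.
Lab D has room for 17 but only 5 remain, so it gets 5.
Total = 140×18 + 100×5 = 3020.

3020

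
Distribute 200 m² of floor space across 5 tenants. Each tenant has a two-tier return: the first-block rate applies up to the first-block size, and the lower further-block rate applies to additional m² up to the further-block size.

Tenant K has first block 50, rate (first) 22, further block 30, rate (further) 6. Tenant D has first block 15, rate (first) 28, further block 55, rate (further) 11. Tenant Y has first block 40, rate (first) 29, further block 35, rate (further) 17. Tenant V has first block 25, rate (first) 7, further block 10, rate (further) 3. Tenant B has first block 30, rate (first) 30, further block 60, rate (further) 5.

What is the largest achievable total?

Treat each block as its own option and order by rate: Tenant B/T1 30 > Tenant Y/T1 29 > Tenant D/T1 28 > Tenant K/T1 22 > Tenant Y/T2 17 > Tenant D/T2 11 > Tenant V/T1 7 > Tenant K/T2 6 > Tenant B/T2 5 > Tenant V/T2 3.
Tenant B T1 at 30: fill all 30 — 170 left.
Tenant Y/T1 (29): +40 — 130 left.
Tenant D T1 at 28: fill all 15 — 115 left.
Tenant K/T1 (22): +50 — 65 left.
Fill Tenant Y T2 block (35 at 17) — 30 left.
Tenant D T2 at 11: only 30 left, fill 30.
Total = 30×30 + 29×40 + 28×15 + 22×50 + 17×35 + 11×30 = 4505.

4505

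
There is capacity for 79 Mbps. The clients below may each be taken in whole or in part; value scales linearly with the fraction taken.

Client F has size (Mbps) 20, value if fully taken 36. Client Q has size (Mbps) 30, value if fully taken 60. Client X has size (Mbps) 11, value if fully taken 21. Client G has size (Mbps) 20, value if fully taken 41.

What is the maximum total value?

Sort by value density: Client G 41/20≈2.05, Client Q 60/30≈2, Client X 21/11≈1.91, Client F 36/20≈1.8.
All 20 Mbps of Client G fit (value 41) → 59 remain.
Client Q: take in full, 30 Mbps for value 60 → 29 left.
Take all of Client X (11 Mbps, value 21) → 18 Mbps left.
18 Mbps left: a 18/20 share of Client F gives 36×18/20 = 32.4.
Total value = 154.4.

154.4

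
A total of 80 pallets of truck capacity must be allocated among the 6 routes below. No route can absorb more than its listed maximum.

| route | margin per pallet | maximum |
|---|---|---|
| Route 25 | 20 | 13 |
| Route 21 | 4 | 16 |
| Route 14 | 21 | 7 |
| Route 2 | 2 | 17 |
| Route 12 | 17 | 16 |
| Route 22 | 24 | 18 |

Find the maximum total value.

1195

Highest margin per pallet first: Route 22 24 > Route 14 21 > Route 25 20 > Route 12 17 > Route 21 4 > Route 2 2.
Give Route 22 18 to hit its cap of 18 ; 62 left.
Route 14 takes 7 to reach its cap of 7 ; 55 left.
Route 25: +13 to 13 (cap) ; 42 left.
Give Route 12 16 to hit its cap of 16 ; 26 left.
Route 21: +16 to 16 (cap) ; 10 left.
Route 2: +10 (room for 17) → 10. Pool exhausted.
Total = 20×13 + 4×16 + 21×7 + 2×10 + 17×16 + 24×18 = 1195.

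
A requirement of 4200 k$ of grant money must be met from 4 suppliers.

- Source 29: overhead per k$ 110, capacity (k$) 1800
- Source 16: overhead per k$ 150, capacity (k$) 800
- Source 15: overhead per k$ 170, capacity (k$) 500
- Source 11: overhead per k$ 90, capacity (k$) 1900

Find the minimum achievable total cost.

Cheapest first:
Source 11 (90): use full 1900 → 2300 k$ to go.
Source 29 (110): use full 1800 → 500 k$ to go.
Take 500 from Source 16 at 150 to finish.
Source 15: unused.
Cost = 1900×90 + 1800×110 + 500×150 = 444000.

444000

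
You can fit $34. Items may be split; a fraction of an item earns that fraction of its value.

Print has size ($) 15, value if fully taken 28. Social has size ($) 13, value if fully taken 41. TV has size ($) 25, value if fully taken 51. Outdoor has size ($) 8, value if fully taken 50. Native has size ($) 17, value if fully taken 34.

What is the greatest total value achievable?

117.52

Sort by value density: Outdoor 50/8≈6.25, Social 41/13≈3.15, TV 51/25≈2.04, Native 34/17≈2, Print 28/15≈1.87.
Outdoor: take in full, 8 $ for value 50 → 26 left.
Social: take in full, 13 $ for value 41 → 13 left.
Only 13 $ remain; take 13/25 of TV for value 51×13/25 = 26.52.
Total value = 117.52.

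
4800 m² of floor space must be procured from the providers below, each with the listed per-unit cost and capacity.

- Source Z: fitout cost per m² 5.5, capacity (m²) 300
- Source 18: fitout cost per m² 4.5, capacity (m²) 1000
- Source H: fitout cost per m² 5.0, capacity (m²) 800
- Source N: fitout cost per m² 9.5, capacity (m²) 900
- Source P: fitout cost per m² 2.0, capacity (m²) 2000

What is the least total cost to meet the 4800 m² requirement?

Use providers in increasing cost order.
Take 2000 from Source P at 2.0 → need 2800 more.
Source 18 at 4.5: take all 1000 m² → 1800 still needed.
Source H at 5.0: take all 800 m² → 1000 still needed.
Source Z (5.5): use full 300 → 700 m² to go.
Take 700 from Source N at 9.5 to finish.
Cost = 2000×2.0 + 1000×4.5 + 800×5.0 + 300×5.5 + 700×9.5 = 20800.

20800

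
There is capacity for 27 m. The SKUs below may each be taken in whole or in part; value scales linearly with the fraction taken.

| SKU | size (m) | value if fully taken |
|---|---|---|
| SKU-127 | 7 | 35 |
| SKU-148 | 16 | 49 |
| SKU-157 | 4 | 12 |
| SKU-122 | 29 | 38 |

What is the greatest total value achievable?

Rank by value-to-size ratio: SKU-127 35/7≈5, SKU-148 49/16≈3.06, SKU-157 12/4≈3, SKU-122 38/29≈1.31.
SKU-127: take in full, 7 m for value 35 → 20 left.
Take all of SKU-148 (16 m, value 49) → 4 m left.
All 4 m of SKU-157 fit (value 12) → 0 remain.
Total value = 96.

96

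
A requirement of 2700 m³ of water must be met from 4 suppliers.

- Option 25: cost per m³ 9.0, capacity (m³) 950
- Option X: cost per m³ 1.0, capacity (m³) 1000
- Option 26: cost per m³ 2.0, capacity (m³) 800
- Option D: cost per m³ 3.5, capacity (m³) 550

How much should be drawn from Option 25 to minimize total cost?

Fill from the cheapest supplier first.
Take 1000 from Option X at 1.0 → need 1700 more.
Take 800 from Option 26 at 2.0 → need 900 more.
Take 550 from Option D at 3.5 → need 350 more.
Option 25 at 9.0: take 350 of its 950 → requirement met.

350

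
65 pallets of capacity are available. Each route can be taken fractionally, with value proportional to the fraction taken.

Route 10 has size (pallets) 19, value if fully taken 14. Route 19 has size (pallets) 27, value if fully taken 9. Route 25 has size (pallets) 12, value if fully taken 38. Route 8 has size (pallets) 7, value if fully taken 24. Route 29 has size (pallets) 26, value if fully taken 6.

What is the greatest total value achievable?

Sort by value density: Route 8 24/7≈3.43, Route 25 38/12≈3.17, Route 10 14/19≈0.737, Route 19 9/27≈0.333, Route 29 6/26≈0.231.
Route 8: take in full, 7 pallets for value 24 → 58 left.
Route 25: take in full, 12 pallets for value 38 → 46 left.
All 19 pallets of Route 10 fit (value 14) → 27 remain.
Route 19: take in full, 27 pallets for value 9 → 0 left.
Total value = 85.

85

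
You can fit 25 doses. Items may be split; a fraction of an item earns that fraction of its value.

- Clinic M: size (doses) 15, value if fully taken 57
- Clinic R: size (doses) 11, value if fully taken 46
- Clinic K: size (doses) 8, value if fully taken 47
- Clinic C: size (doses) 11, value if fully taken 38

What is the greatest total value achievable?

Best value per unit of size first: Clinic K 47/8≈5.88, Clinic R 46/11≈4.18, Clinic M 57/15≈3.8, Clinic C 38/11≈3.45.
All 8 doses of Clinic K fit (value 47) ; 17 remain.
All 11 doses of Clinic R fit (value 46) ; 6 remain.
Fill the last 6 doses with part of Clinic M: 6/15 of it earns 22.8.
Total value = 115.8.

115.8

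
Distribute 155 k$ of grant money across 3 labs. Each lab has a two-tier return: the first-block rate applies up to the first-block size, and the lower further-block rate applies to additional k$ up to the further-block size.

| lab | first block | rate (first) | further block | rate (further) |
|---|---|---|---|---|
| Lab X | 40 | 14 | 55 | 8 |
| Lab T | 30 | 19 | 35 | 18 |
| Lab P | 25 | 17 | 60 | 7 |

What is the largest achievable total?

2385

Treat each block as its own option and order by rate: Lab T/first 19 > Lab T/second 18 > Lab P/first 17 > Lab X/first 14 > Lab X/second 8 > Lab P/second 7.
Lab T first at 19: fill all 30 → 125 left.
Lab T second at 18: fill all 35 → 90 left.
Lab P first at 17: fill all 25 → 65 left.
Fill Lab X first block (40 at 14) → 25 left.
Lab X second at 8: only 25 left, fill 25.
Total = 19×30 + 18×35 + 17×25 + 14×40 + 8×25 = 2385.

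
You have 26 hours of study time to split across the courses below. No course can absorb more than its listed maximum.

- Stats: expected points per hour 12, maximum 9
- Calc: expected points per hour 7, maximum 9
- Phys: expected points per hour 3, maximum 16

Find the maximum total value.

Order the courses by expected points per hour: Stats 12 > Calc 7 > Phys 3.
Stats takes 9 to reach its cap of 9 ; 17 left.
Calc takes 9 to reach its cap of 9 ; 8 left.
Phys has room for 16 but only 8 remain, so it gets 8.
Total = 12×9 + 7×9 + 3×8 = 195.

195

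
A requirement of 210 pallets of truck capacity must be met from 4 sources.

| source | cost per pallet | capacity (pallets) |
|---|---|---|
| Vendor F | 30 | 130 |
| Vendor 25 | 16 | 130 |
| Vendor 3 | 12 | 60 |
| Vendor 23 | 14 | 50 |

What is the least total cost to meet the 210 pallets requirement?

Use sources in increasing cost order.
Take 60 from Vendor 3 at 12 — need 150 more.
Vendor 23 (14): use full 50 — 100 pallets to go.
Vendor 25 at 16: take 100 of its 130 — requirement met.
Vendor F: unused.
Cost = 60×12 + 50×14 + 100×16 = 3020.

3020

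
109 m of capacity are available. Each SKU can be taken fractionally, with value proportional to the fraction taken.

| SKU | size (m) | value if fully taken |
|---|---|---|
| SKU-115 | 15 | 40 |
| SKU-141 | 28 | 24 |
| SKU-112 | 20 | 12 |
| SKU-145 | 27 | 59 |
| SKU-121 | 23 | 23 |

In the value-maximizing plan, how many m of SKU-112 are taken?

Rank by value-to-size ratio: SKU-115 40/15≈2.67, SKU-145 59/27≈2.19, SKU-121 23/23≈1, SKU-141 24/28≈0.857, SKU-112 12/20≈0.6.
All 15 m of SKU-115 fit (value 40) ; 94 remain.
SKU-145: take in full, 27 m for value 59 ; 67 left.
SKU-121: take in full, 23 m for value 23 ; 44 left.
All 28 m of SKU-141 fit (value 24) ; 16 remain.
16 m left: a 16/20 share of SKU-112 gives 12×16/20 = 9.6.

16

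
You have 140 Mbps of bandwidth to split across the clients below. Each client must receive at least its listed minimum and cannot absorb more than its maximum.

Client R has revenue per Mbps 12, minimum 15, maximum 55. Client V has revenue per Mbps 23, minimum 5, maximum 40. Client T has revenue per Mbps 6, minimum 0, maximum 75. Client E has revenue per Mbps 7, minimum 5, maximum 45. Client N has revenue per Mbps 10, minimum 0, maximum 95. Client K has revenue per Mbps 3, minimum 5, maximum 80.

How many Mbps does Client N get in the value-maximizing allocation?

Meeting every minimum uses 15+5+0+5+0+5 = 30 Mbps, leaving 110.
Rank by revenue per Mbps: Client V 23 > Client R 12 > Client N 10 > Client E 7 > Client T 6 > Client K 3.
Give Client V 35 more to hit its cap of 40 — 75 left.
Client R takes 40 more to reach its cap of 55 — 35 left.
Client N: +35 (room for 95) → 35. Pool exhausted.

35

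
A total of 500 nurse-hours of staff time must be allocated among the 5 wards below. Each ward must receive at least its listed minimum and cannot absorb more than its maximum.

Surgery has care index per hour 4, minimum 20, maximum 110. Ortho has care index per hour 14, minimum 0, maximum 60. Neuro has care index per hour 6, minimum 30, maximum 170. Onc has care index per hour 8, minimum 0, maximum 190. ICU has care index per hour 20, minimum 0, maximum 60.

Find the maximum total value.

Meeting every minimum uses 20+0+30+0+0 = 50 nurse-hours, leaving 450.
Highest care index per hour first: ICU 20 > Ortho 14 > Onc 8 > Neuro 6 > Surgery 4.
ICU: +60 to 60 (cap) ; 390 left.
Ortho: +60 to 60 (cap) ; 330 left.
Give Onc 190 more to hit its cap of 190 ; 140 left.
Give Neuro 140 more to hit its cap of 170 ; 0 left.
Total = 4×20 + 14×60 + 6×170 + 8×190 + 20×60 = 4660.

4660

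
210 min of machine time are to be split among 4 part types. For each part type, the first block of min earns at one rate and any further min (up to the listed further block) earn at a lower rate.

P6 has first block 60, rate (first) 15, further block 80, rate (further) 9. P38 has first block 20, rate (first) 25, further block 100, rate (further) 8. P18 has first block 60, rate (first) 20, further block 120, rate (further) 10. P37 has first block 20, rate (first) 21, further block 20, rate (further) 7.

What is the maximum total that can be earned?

3520

Order all 8 blocks by rate: P38/first 25 > P37/first 21 > P18/first 20 > P6/first 15 > P18/second 10 > P6/second 9 > P38/second 8 > P37/second 7.
P38/first (25): +20 ; 190 left.
P37 first at 21: fill all 20 ; 170 left.
P18/first (20): +60 ; 110 left.
Fill P6 first block (60 at 15) ; 50 left.
50 remain; put them into P18 second at 10.
Total = 25×20 + 21×20 + 20×60 + 15×60 + 10×50 = 3520.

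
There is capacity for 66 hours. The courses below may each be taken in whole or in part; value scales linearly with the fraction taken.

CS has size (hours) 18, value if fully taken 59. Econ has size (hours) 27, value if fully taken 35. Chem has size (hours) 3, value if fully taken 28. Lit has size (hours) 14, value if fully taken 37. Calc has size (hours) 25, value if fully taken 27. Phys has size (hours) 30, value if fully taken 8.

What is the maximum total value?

Best value per unit of size first: Chem 28/3≈9.33, CS 59/18≈3.28, Lit 37/14≈2.64, Econ 35/27≈1.3, Calc 27/25≈1.08, Phys 8/30≈0.267.
Take all of Chem (3 hours, value 28) → 63 hours left.
All 18 hours of CS fit (value 59) → 45 remain.
Take all of Lit (14 hours, value 37) → 31 hours left.
Econ: take in full, 27 hours for value 35 → 4 left.
4 hours left: a 4/25 share of Calc gives 27×4/25 = 4.32.
Total value = 163.32.

163.32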